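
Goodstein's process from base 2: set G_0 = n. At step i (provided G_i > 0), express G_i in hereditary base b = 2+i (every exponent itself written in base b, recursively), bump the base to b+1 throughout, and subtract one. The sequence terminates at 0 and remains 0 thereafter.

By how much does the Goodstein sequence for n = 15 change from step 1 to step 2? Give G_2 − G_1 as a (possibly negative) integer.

i=0: 15 = 2^(2 + 1) + 2^2 + 2 + 1 (b=2); 2→3: 3^(3 + 1) + 3^3 + 3 + 1 = 112; 112−1 = 111
i=1: 111 = 3^(3 + 1) + 3^3 + 3 (b=3); 3→4: 4^(4 + 1) + 4^4 + 4 = 1284; 1284−1 = 1283

1172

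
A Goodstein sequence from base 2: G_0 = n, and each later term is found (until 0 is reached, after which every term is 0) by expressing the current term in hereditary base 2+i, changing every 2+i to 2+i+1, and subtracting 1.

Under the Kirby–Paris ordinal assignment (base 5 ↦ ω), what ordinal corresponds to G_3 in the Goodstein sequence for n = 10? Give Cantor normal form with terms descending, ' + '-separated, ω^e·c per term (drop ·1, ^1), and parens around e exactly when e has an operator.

(0) 10|_2 = 2^(2 + 1) + 2 ↦ 3^(3 + 1) + 3|_3 = 84 ⇒ 83
(1) 83|_3 = 3^(3 + 1) + 2 ↦ 4^(4 + 1) + 2|_4 = 1026 ⇒ 1025
(2) 1025|_4 = 4^(4 + 1) + 1 ↦ 5^(5 + 1) + 1|_5 = 15626 ⇒ 15625
(3) 15625|_5 = 5^(5 + 1) ↦ 6^(6 + 1)|_6 = 279936 ⇒ 279935

ω^(ω + 1)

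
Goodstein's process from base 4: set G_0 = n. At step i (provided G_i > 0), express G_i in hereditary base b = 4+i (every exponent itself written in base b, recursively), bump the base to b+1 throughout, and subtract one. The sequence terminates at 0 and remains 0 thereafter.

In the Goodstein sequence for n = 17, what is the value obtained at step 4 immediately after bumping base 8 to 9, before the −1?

G_0 = 17. HB_4(17) = 4^2 + 1. Bump = 26. G_1 = 25.
G_1 = 25. HB_5(25) = 5^2. Bump = 36. G_2 = 35.
G_2 = 35. HB_6(35) = 5·6 + 5. Bump = 40. G_3 = 39.
G_3 = 39. HB_7(39) = 5·7 + 4. Bump = 44. G_4 = 43.

48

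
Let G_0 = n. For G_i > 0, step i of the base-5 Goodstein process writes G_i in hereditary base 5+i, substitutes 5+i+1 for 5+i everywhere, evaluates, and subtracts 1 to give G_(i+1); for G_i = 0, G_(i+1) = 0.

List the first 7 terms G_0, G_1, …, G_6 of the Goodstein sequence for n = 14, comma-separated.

14, 15, 16, 17, 18, 19, 19

14 —HB5→ 2·5 + 4 —bump→ 2·6 + 4 = 16 —(−1)→ 15
15 —HB6→ 2·6 + 3 —bump→ 2·7 + 3 = 17 —(−1)→ 16
16 —HB7→ 2·7 + 2 —bump→ 2·8 + 2 = 18 —(−1)→ 17
17 —HB8→ 2·8 + 1 —bump→ 2·9 + 1 = 19 —(−1)→ 18
18 —HB9→ 2·9 —bump→ 2·10 = 20 —(−1)→ 19
19 —HB10→ 10 + 9 —bump→ 11 + 9 = 20 —(−1)→ 19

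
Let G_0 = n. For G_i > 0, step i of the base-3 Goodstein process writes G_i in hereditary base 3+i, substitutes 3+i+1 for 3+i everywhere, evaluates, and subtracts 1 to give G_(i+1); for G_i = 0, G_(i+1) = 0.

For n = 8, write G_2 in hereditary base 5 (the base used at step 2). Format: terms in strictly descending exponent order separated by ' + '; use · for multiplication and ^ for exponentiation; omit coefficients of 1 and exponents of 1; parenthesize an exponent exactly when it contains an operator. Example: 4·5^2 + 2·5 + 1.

G_0 = 8. HB_3(8) = 2·3 + 2. Bump = 10. G_1 = 9.
G_1 = 9. HB_4(9) = 2·4 + 1. Bump = 11. G_2 = 10.
G_2 = 10. HB_5(10) = 2·5. Bump = 12. G_3 = 11.

2·5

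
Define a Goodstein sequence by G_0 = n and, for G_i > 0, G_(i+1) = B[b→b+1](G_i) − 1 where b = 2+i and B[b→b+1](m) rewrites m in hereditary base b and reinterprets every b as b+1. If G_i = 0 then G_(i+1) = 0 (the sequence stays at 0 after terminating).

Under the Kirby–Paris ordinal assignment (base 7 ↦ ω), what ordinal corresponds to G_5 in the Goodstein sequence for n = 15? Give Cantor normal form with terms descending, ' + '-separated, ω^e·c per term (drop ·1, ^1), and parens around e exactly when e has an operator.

G_0=15  [base 2] 2^(2 + 1) + 2^2 + 2 + 1  →[2↦3]→  3^(3 + 1) + 3^3 + 3 + 1 = 112  −1 ⇒ G_1=111
G_1=111  [base 3] 3^(3 + 1) + 3^3 + 3  →[3↦4]→  4^(4 + 1) + 4^4 + 4 = 1284  −1 ⇒ G_2=1283
G_2=1283  [base 4] 4^(4 + 1) + 4^4 + 3  →[4↦5]→  5^(5 + 1) + 5^5 + 3 = 18753  −1 ⇒ G_3=18752
G_3=18752  [base 5] 5^(5 + 1) + 5^5 + 2  →[5↦6]→  6^(6 + 1) + 6^6 + 2 = 326594  −1 ⇒ G_4=326593
G_4=326593  [base 6] 6^(6 + 1) + 6^6 + 1  →[6↦7]→  7^(7 + 1) + 7^7 + 1 = 6588345  −1 ⇒ G_5=6588344
G_5=6588344  [base 7] 7^(7 + 1) + 7^7  →[7↦8]→  8^(8 + 1) + 8^8 = 150994944  −1 ⇒ G_6=150994943

ω^(ω + 1) + ω^ω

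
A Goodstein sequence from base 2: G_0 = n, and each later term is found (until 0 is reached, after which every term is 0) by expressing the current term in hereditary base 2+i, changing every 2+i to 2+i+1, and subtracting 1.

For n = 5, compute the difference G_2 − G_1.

i=0: 5 = 2^2 + 1 (b=2); 2→3: 3^3 + 1 = 28; 28−1 = 27
i=1: 27 = 3^3 (b=3); 3→4: 4^4 = 256; 256−1 = 255

228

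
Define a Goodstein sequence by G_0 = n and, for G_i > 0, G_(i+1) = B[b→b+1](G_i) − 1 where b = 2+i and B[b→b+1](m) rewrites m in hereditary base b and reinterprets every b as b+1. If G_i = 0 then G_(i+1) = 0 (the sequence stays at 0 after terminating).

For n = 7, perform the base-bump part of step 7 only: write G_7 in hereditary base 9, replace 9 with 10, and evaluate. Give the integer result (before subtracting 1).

[0] 7 ≡ 2^2 + 2 + 1 (base 2). Lift 3: 31. −1: 30.
[1] 30 ≡ 3^3 + 3 (base 3). Lift 4: 260. −1: 259.
[2] 259 ≡ 4^4 + 3 (base 4). Lift 5: 3128. −1: 3127.
[3] 3127 ≡ 5^5 + 2 (base 5). Lift 6: 46658. −1: 46657.
[4] 46657 ≡ 6^6 + 1 (base 6). Lift 7: 823544. −1: 823543.
[5] 823543 ≡ 7^7 (base 7). Lift 8: 16777216. −1: 16777215.
[6] 16777215 ≡ 7·8^7 + 7·8^6 + 7·8^5 + 7·8^4 + 7·8^3 + 7·8^2 + 7·8 + 7 (base 8). Lift 9: 37665880. −1: 37665879.
[7] 37665879 ≡ 7·9^7 + 7·9^6 + 7·9^5 + 7·9^4 + 7·9^3 + 7·9^2 + 7·9 + 6 (base 9). Lift 10: 77777776. −1: 77777775.

77777776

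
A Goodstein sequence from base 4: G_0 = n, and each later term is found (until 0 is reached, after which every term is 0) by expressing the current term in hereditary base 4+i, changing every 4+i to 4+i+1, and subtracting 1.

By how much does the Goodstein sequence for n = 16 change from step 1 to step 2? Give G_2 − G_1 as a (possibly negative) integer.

3

G_0=16  [base 4] 4^2  →[4↦5]→  5^2 = 25  −1 ⇒ G_1=24
G_1=24  [base 5] 4·5 + 4  →[5↦6]→  4·6 + 4 = 28  −1 ⇒ G_2=27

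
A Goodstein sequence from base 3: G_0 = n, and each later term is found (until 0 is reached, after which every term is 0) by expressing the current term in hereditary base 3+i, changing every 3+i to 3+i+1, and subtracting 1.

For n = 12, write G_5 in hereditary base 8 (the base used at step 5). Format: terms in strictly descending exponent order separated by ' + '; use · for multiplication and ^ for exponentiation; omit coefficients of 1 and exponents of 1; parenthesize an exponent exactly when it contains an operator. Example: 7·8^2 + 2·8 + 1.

(0) 12|_3 = 3^2 + 3 ↦ 4^2 + 4|_4 = 20 ⇒ 19
(1) 19|_4 = 4^2 + 3 ↦ 5^2 + 3|_5 = 28 ⇒ 27
(2) 27|_5 = 5^2 + 2 ↦ 6^2 + 2|_6 = 38 ⇒ 37
(3) 37|_6 = 6^2 + 1 ↦ 7^2 + 1|_7 = 50 ⇒ 49
(4) 49|_7 = 7^2 ↦ 8^2|_8 = 64 ⇒ 63
(5) 63|_8 = 7·8 + 7 ↦ 7·9 + 7|_9 = 70 ⇒ 69

7·8 + 7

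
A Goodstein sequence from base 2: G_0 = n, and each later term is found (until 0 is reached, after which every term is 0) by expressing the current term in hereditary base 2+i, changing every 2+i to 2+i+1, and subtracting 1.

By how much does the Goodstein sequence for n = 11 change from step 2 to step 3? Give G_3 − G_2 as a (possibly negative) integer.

step 0: 11 = 2^(2 + 1) + 2 + 1; sub 3 for 2: 3^(3 + 1) + 3 + 1; = 85; G_1 = 85−1 = 84
step 1: 84 = 3^(3 + 1) + 3; sub 4 for 3: 4^(4 + 1) + 4; = 1028; G_2 = 1028−1 = 1027
step 2: 1027 = 4^(4 + 1) + 3; sub 5 for 4: 5^(5 + 1) + 3; = 15628; G_3 = 15628−1 = 15627

14600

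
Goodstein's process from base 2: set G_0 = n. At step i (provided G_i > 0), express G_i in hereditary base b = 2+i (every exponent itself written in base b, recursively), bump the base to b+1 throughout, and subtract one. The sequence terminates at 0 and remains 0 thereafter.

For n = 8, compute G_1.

i=0: 8 = 2^(2 + 1) (b=2); 2→3: 3^(3 + 1) = 81; 81−1 = 80
i=1: 80 = 2·3^3 + 2·3^2 + 2·3 + 2 (b=3); 3→4: 2·4^4 + 2·4^2 + 2·4 + 2 = 554; 554−1 = 553

80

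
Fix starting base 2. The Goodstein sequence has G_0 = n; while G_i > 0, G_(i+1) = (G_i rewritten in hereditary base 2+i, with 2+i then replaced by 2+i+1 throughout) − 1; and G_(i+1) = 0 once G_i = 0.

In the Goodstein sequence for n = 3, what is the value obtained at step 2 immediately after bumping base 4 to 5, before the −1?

3

3 —HB2→ 2 + 1 —bump→ 3 + 1 = 4 —(−1)→ 3
3 —HB3→ 3 —bump→ 4 = 4 —(−1)→ 3
3 —HB4→ 3 —bump→ 3 = 3 —(−1)→ 2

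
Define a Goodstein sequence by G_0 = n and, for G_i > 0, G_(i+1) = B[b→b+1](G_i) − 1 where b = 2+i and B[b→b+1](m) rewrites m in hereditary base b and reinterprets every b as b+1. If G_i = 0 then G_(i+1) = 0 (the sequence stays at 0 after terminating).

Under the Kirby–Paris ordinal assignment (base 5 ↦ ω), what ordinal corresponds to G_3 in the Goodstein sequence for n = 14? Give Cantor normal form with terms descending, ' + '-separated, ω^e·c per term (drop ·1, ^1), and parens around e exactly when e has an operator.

G_0 = 14. HB_2(14) = 2^(2 + 1) + 2^2 + 2. Bump = 111. G_1 = 110.
G_1 = 110. HB_3(110) = 3^(3 + 1) + 3^3 + 2. Bump = 1282. G_2 = 1281.
G_2 = 1281. HB_4(1281) = 4^(4 + 1) + 4^4 + 1. Bump = 18751. G_3 = 18750.

ω^(ω + 1) + ω^ω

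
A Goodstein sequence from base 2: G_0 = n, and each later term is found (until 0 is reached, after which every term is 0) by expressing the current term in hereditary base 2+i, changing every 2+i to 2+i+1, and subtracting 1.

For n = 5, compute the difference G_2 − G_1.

G_0=5  [base 2] 2^2 + 1  →[2↦3]→  3^3 + 1 = 28  −1 ⇒ G_1=27
G_1=27  [base 3] 3^3  →[3↦4]→  4^4 = 256  −1 ⇒ G_2=255

228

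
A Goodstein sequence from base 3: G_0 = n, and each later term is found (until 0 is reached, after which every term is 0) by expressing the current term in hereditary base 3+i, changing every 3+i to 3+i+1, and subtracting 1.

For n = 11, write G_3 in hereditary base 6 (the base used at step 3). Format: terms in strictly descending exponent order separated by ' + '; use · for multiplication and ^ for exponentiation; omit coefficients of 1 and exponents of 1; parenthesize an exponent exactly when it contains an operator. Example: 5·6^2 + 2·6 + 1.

G_0 = 11. HB_3(11) = 3^2 + 2. Bump = 18. G_1 = 17.
G_1 = 17. HB_4(17) = 4^2 + 1. Bump = 26. G_2 = 25.
G_2 = 25. HB_5(25) = 5^2. Bump = 36. G_3 = 35.

5·6 + 5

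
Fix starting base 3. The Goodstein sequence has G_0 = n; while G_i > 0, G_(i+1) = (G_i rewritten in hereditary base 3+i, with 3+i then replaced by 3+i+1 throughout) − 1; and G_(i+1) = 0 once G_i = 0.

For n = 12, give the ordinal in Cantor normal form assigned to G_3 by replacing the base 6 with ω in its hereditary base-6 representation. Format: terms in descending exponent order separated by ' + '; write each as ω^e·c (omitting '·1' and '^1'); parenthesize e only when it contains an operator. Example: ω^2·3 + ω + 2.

(0) 12|_3 = 3^2 + 3 ↦ 4^2 + 4|_4 = 20 ⇒ 19
(1) 19|_4 = 4^2 + 3 ↦ 5^2 + 3|_5 = 28 ⇒ 27
(2) 27|_5 = 5^2 + 2 ↦ 6^2 + 2|_6 = 38 ⇒ 37
(3) 37|_6 = 6^2 + 1 ↦ 7^2 + 1|_7 = 50 ⇒ 49

ω^2 + 1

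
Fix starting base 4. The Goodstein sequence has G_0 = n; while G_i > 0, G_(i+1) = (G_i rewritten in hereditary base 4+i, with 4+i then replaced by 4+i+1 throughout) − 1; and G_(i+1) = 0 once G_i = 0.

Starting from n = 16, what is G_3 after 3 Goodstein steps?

step 0: 16 = 4^2; sub 5 for 4: 5^2; = 25; G_1 = 25−1 = 24
step 1: 24 = 4·5 + 4; sub 6 for 5: 4·6 + 4; = 28; G_2 = 28−1 = 27
step 2: 27 = 4·6 + 3; sub 7 for 6: 4·7 + 3; = 31; G_3 = 31−1 = 30
step 3: 30 = 4·7 + 2; sub 8 for 7: 4·8 + 2; = 34; G_4 = 34−1 = 33

30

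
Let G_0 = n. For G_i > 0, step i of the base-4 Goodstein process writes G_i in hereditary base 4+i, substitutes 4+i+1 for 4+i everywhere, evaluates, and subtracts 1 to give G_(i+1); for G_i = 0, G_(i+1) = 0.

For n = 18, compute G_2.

G_0=18  [base 4] 4^2 + 2  →[4↦5]→  5^2 + 2 = 27  −1 ⇒ G_1=26
G_1=26  [base 5] 5^2 + 1  →[5↦6]→  6^2 + 1 = 37  −1 ⇒ G_2=36
G_2=36  [base 6] 6^2  →[6↦7]→  7^2 = 49  −1 ⇒ G_3=48

36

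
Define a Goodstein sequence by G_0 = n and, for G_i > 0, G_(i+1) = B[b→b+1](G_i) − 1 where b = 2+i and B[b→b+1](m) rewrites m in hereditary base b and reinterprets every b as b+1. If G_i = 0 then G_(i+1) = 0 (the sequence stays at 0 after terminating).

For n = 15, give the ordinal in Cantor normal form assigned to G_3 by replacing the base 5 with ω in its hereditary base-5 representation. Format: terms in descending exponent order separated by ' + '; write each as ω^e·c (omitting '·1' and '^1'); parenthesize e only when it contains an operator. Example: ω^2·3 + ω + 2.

ω^(ω + 1) + ω^ω + 2

G_0 = 15. HB_2(15) = 2^(2 + 1) + 2^2 + 2 + 1. Bump = 112. G_1 = 111.
G_1 = 111. HB_3(111) = 3^(3 + 1) + 3^3 + 3. Bump = 1284. G_2 = 1283.
G_2 = 1283. HB_4(1283) = 4^(4 + 1) + 4^4 + 3. Bump = 18753. G_3 = 18752.
G_3 = 18752. HB_5(18752) = 5^(5 + 1) + 5^5 + 2. Bump = 326594. G_4 = 326593.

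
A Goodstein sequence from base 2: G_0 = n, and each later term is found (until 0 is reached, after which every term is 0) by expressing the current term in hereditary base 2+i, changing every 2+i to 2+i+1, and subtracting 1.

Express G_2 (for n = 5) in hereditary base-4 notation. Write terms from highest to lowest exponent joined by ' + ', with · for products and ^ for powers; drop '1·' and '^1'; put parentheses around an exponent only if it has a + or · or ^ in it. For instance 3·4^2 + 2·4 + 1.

3·4^3 + 3·4^2 + 3·4 + 3

G_0 = 5. HB_2(5) = 2^2 + 1. Bump = 28. G_1 = 27.
G_1 = 27. HB_3(27) = 3^3. Bump = 256. G_2 = 255.
G_2 = 255. HB_4(255) = 3·4^3 + 3·4^2 + 3·4 + 3. Bump = 468. G_3 = 467.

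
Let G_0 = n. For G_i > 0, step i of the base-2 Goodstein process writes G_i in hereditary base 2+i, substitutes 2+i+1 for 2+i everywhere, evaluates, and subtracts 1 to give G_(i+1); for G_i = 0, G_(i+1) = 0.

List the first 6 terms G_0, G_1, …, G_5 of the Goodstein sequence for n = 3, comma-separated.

i=0: 3 = 2 + 1 (b=2); 2→3: 3 + 1 = 4; 4−1 = 3
i=1: 3 = 3 (b=3); 3→4: 4 = 4; 4−1 = 3
i=2: 3 = 3 (b=4); 4→5: 3 = 3; 3−1 = 2
i=3: 2 = 2 (b=5); 5→6: 2 = 2; 2−1 = 1
i=4: 1 = 1 (b=6); 6→7: 1 = 1; 1−1 = 0

3, 3, 3, 2, 1, 0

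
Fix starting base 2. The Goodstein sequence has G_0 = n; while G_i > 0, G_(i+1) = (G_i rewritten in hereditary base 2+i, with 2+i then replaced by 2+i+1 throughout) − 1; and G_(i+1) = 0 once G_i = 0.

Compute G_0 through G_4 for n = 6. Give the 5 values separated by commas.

(0) 6|_2 = 2^2 + 2 ↦ 3^3 + 3|_3 = 30 ⇒ 29
(1) 29|_3 = 3^3 + 2 ↦ 4^4 + 2|_4 = 258 ⇒ 257
(2) 257|_4 = 4^4 + 1 ↦ 5^5 + 1|_5 = 3126 ⇒ 3125
(3) 3125|_5 = 5^5 ↦ 6^6|_6 = 46656 ⇒ 46655

6, 29, 257, 3125, 46655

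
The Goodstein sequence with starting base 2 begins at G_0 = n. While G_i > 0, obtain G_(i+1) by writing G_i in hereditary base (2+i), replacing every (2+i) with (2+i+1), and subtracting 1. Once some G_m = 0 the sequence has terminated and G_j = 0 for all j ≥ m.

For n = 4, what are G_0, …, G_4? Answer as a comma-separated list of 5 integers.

(0) 4|_2 = 2^2 ↦ 3^3|_3 = 27 ⇒ 26
(1) 26|_3 = 2·3^2 + 2·3 + 2 ↦ 2·4^2 + 2·4 + 2|_4 = 42 ⇒ 41
(2) 41|_4 = 2·4^2 + 2·4 + 1 ↦ 2·5^2 + 2·5 + 1|_5 = 61 ⇒ 60
(3) 60|_5 = 2·5^2 + 2·5 ↦ 2·6^2 + 2·6|_6 = 84 ⇒ 83

4, 26, 41, 60, 83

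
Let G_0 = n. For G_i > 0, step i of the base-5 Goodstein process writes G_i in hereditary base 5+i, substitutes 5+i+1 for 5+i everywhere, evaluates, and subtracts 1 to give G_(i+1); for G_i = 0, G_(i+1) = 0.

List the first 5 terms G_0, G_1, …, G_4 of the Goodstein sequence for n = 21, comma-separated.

21, 24, 27, 29, 31

i=0: 21 = 4·5 + 1 (b=5); 5→6: 4·6 + 1 = 25; 25−1 = 24
i=1: 24 = 4·6 (b=6); 6→7: 4·7 = 28; 28−1 = 27
i=2: 27 = 3·7 + 6 (b=7); 7→8: 3·8 + 6 = 30; 30−1 = 29
i=3: 29 = 3·8 + 5 (b=8); 8→9: 3·9 + 5 = 32; 32−1 = 31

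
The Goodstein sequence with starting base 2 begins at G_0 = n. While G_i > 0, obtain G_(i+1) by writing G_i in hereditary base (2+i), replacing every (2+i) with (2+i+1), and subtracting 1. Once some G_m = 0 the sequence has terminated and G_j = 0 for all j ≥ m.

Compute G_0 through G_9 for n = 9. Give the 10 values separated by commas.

G_0=9  [base 2] 2^(2 + 1) + 1  →[2↦3]→  3^(3 + 1) + 1 = 82  −1 ⇒ G_1=81
G_1=81  [base 3] 3^(3 + 1)  →[3↦4]→  4^(4 + 1) = 1024  −1 ⇒ G_2=1023
G_2=1023  [base 4] 3·4^4 + 3·4^3 + 3·4^2 + 3·4 + 3  →[4↦5]→  3·5^5 + 3·5^3 + 3·5^2 + 3·5 + 3 = 9843  −1 ⇒ G_3=9842
G_3=9842  [base 5] 3·5^5 + 3·5^3 + 3·5^2 + 3·5 + 2  →[5↦6]→  3·6^6 + 3·6^3 + 3·6^2 + 3·6 + 2 = 140744  −1 ⇒ G_4=140743
G_4=140743  [base 6] 3·6^6 + 3·6^3 + 3·6^2 + 3·6 + 1  →[6↦7]→  3·7^7 + 3·7^3 + 3·7^2 + 3·7 + 1 = 2471827  −1 ⇒ G_5=2471826
G_5=2471826  [base 7] 3·7^7 + 3·7^3 + 3·7^2 + 3·7  →[7↦8]→  3·8^8 + 3·8^3 + 3·8^2 + 3·8 = 50333400  −1 ⇒ G_6=50333399
G_6=50333399  [base 8] 3·8^8 + 3·8^3 + 3·8^2 + 2·8 + 7  →[8↦9]→  3·9^9 + 3·9^3 + 3·9^2 + 2·9 + 7 = 1162263922  −1 ⇒ G_7=1162263921
G_7=1162263921  [base 9] 3·9^9 + 3·9^3 + 3·9^2 + 2·9 + 6  →[9↦10]→  3·10^10 + 3·10^3 + 3·10^2 + 2·10 + 6 = 30000003326  −1 ⇒ G_8=30000003325
G_8=30000003325  [base 10] 3·10^10 + 3·10^3 + 3·10^2 + 2·10 + 5  →[10↦11]→  3·11^11 + 3·11^3 + 3·11^2 + 2·11 + 5 = 855935016216  −1 ⇒ G_9=855935016215

9, 81, 1023, 9842, 140743, 2471826, 50333399, 1162263921, 30000003325, 855935016215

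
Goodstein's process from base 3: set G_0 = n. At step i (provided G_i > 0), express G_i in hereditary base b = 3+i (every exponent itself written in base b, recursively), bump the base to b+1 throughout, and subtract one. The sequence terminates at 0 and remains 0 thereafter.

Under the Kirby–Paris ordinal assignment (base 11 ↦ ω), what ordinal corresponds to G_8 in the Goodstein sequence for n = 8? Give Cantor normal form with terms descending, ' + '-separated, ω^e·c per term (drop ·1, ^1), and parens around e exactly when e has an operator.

G_0 = 8. HB_3(8) = 2·3 + 2. Bump = 10. G_1 = 9.
G_1 = 9. HB_4(9) = 2·4 + 1. Bump = 11. G_2 = 10.
G_2 = 10. HB_5(10) = 2·5. Bump = 12. G_3 = 11.
G_3 = 11. HB_6(11) = 6 + 5. Bump = 12. G_4 = 11.
G_4 = 11. HB_7(11) = 7 + 4. Bump = 12. G_5 = 11.
G_5 = 11. HB_8(11) = 8 + 3. Bump = 12. G_6 = 11.
G_6 = 11. HB_9(11) = 9 + 2. Bump = 12. G_7 = 11.
G_7 = 11. HB_10(11) = 10 + 1. Bump = 12. G_8 = 11.

ω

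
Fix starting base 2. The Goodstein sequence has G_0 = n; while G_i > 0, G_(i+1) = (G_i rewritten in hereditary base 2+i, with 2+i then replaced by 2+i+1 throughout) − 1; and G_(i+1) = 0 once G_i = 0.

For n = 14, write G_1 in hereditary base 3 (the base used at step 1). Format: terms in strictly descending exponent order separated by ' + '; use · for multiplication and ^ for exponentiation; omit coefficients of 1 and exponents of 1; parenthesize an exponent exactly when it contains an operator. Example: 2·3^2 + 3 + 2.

G_0=14  [base 2] 2^(2 + 1) + 2^2 + 2  →[2↦3]→  3^(3 + 1) + 3^3 + 3 = 111  −1 ⇒ G_1=110
G_1=110  [base 3] 3^(3 + 1) + 3^3 + 2  →[3↦4]→  4^(4 + 1) + 4^4 + 2 = 1282  −1 ⇒ G_2=1281

3^(3 + 1) + 3^3 + 2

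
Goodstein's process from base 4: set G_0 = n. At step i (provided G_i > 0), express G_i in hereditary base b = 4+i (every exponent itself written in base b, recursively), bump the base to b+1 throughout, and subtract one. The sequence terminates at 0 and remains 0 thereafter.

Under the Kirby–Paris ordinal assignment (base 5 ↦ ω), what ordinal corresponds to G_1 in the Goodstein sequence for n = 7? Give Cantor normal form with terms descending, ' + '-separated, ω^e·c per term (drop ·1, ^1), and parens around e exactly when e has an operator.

ω + 2

G_0 = 7. HB_4(7) = 4 + 3. Bump = 8. G_1 = 7.
G_1 = 7. HB_5(7) = 5 + 2. Bump = 8. G_2 = 7.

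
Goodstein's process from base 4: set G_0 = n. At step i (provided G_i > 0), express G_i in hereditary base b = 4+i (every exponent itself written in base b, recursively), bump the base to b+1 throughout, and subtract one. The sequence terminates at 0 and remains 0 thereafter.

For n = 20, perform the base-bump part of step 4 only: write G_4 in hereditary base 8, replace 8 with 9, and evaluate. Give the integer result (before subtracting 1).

20 —HB4→ 4^2 + 4 —bump→ 5^2 + 5 = 30 —(−1)→ 29
29 —HB5→ 5^2 + 4 —bump→ 6^2 + 4 = 40 —(−1)→ 39
39 —HB6→ 6^2 + 3 —bump→ 7^2 + 3 = 52 —(−1)→ 51
51 —HB7→ 7^2 + 2 —bump→ 8^2 + 2 = 66 —(−1)→ 65
65 —HB8→ 8^2 + 1 —bump→ 9^2 + 1 = 82 —(−1)→ 81

82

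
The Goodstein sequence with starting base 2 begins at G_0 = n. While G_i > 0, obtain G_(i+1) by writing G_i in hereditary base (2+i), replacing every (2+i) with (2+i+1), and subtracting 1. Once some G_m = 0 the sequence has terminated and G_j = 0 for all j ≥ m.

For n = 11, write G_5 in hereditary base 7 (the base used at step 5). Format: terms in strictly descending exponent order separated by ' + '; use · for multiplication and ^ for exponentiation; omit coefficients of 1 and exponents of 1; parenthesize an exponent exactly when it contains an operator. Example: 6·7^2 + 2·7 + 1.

[0] 11 ≡ 2^(2 + 1) + 2 + 1 (base 2). Lift 3: 85. −1: 84.
[1] 84 ≡ 3^(3 + 1) + 3 (base 3). Lift 4: 1028. −1: 1027.
[2] 1027 ≡ 4^(4 + 1) + 3 (base 4). Lift 5: 15628. −1: 15627.
[3] 15627 ≡ 5^(5 + 1) + 2 (base 5). Lift 6: 279938. −1: 279937.
[4] 279937 ≡ 6^(6 + 1) + 1 (base 6). Lift 7: 5764802. −1: 5764801.
[5] 5764801 ≡ 7^(7 + 1) (base 7). Lift 8: 134217728. −1: 134217727.

7^(7 + 1)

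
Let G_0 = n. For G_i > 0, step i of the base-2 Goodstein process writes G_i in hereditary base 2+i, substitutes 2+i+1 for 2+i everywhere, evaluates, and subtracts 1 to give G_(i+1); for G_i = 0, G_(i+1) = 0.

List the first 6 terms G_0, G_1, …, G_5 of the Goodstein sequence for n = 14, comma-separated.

14, 110, 1281, 18750, 326591, 5862840

step 0: 14 = 2^(2 + 1) + 2^2 + 2; sub 3 for 2: 3^(3 + 1) + 3^3 + 3; = 111; G_1 = 111−1 = 110
step 1: 110 = 3^(3 + 1) + 3^3 + 2; sub 4 for 3: 4^(4 + 1) + 4^4 + 2; = 1282; G_2 = 1282−1 = 1281
step 2: 1281 = 4^(4 + 1) + 4^4 + 1; sub 5 for 4: 5^(5 + 1) + 5^5 + 1; = 18751; G_3 = 18751−1 = 18750
step 3: 18750 = 5^(5 + 1) + 5^5; sub 6 for 5: 6^(6 + 1) + 6^6; = 326592; G_4 = 326592−1 = 326591
step 4: 326591 = 6^(6 + 1) + 5·6^5 + 5·6^4 + 5·6^3 + 5·6^2 + 5·6 + 5; sub 7 for 6: 7^(7 + 1) + 5·7^5 + 5·7^4 + 5·7^3 + 5·7^2 + 5·7 + 5; = 5862841; G_5 = 5862841−1 = 5862840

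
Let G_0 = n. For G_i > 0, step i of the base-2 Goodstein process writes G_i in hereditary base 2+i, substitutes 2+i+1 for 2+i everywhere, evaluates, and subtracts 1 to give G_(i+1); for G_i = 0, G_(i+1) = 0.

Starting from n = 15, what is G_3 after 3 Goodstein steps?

step 0: 15 = 2^(2 + 1) + 2^2 + 2 + 1; sub 3 for 2: 3^(3 + 1) + 3^3 + 3 + 1; = 112; G_1 = 112−1 = 111
step 1: 111 = 3^(3 + 1) + 3^3 + 3; sub 4 for 3: 4^(4 + 1) + 4^4 + 4; = 1284; G_2 = 1284−1 = 1283
step 2: 1283 = 4^(4 + 1) + 4^4 + 3; sub 5 for 4: 5^(5 + 1) + 5^5 + 3; = 18753; G_3 = 18753−1 = 18752
step 3: 18752 = 5^(5 + 1) + 5^5 + 2; sub 6 for 5: 6^(6 + 1) + 6^6 + 2; = 326594; G_4 = 326594−1 = 326593

18752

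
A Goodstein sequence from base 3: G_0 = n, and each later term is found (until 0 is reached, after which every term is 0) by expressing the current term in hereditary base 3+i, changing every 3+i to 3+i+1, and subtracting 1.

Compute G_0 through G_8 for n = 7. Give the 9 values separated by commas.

7, 8, 9, 9, 9, 9, 9, 9, 8

[0] 7 ≡ 2·3 + 1 (base 3). Lift 4: 9. −1: 8.
[1] 8 ≡ 2·4 (base 4). Lift 5: 10. −1: 9.
[2] 9 ≡ 5 + 4 (base 5). Lift 6: 10. −1: 9.
[3] 9 ≡ 6 + 3 (base 6). Lift 7: 10. −1: 9.
[4] 9 ≡ 7 + 2 (base 7). Lift 8: 10. −1: 9.
[5] 9 ≡ 8 + 1 (base 8). Lift 9: 10. −1: 9.
[6] 9 ≡ 9 (base 9). Lift 10: 10. −1: 9.
[7] 9 ≡ 9 (base 10). Lift 11: 9. −1: 8.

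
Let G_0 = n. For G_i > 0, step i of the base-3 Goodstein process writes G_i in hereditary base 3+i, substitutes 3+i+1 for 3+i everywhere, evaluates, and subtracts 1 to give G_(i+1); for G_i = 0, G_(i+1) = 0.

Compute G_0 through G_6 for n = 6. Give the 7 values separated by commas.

base 3: 6 = 2·3; at 4: 2·4 = 8; next = 7
base 4: 7 = 4 + 3; at 5: 5 + 3 = 8; next = 7
base 5: 7 = 5 + 2; at 6: 6 + 2 = 8; next = 7
base 6: 7 = 6 + 1; at 7: 7 + 1 = 8; next = 7
base 7: 7 = 7; at 8: 8 = 8; next = 7
base 8: 7 = 7; at 9: 7 = 7; next = 6

6, 7, 7, 7, 7, 7, 6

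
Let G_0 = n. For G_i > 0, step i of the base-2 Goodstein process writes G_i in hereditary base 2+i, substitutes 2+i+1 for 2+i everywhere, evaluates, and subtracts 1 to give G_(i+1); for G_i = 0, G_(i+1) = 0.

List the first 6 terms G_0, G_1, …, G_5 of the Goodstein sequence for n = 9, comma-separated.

9, 81, 1023, 9842, 140743, 2471826

G_0 = 9. HB_2(9) = 2^(2 + 1) + 1. Bump = 82. G_1 = 81.
G_1 = 81. HB_3(81) = 3^(3 + 1). Bump = 1024. G_2 = 1023.
G_2 = 1023. HB_4(1023) = 3·4^4 + 3·4^3 + 3·4^2 + 3·4 + 3. Bump = 9843. G_3 = 9842.
G_3 = 9842. HB_5(9842) = 3·5^5 + 3·5^3 + 3·5^2 + 3·5 + 2. Bump = 140744. G_4 = 140743.
G_4 = 140743. HB_6(140743) = 3·6^6 + 3·6^3 + 3·6^2 + 3·6 + 1. Bump = 2471827. G_5 = 2471826.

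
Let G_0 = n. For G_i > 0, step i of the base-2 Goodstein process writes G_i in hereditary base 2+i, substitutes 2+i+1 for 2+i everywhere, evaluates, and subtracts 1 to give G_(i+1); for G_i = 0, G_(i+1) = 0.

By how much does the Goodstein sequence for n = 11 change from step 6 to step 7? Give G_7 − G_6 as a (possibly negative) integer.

2615391575

G_0 = 11. HB_2(11) = 2^(2 + 1) + 2 + 1. Bump = 85. G_1 = 84.
G_1 = 84. HB_3(84) = 3^(3 + 1) + 3. Bump = 1028. G_2 = 1027.
G_2 = 1027. HB_4(1027) = 4^(4 + 1) + 3. Bump = 15628. G_3 = 15627.
G_3 = 15627. HB_5(15627) = 5^(5 + 1) + 2. Bump = 279938. G_4 = 279937.
G_4 = 279937. HB_6(279937) = 6^(6 + 1) + 1. Bump = 5764802. G_5 = 5764801.
G_5 = 5764801. HB_7(5764801) = 7^(7 + 1). Bump = 134217728. G_6 = 134217727.
G_6 = 134217727. HB_8(134217727) = 7·8^8 + 7·8^7 + 7·8^6 + 7·8^5 + 7·8^4 + 7·8^3 + 7·8^2 + 7·8 + 7. Bump = 2749609303. G_7 = 2749609302.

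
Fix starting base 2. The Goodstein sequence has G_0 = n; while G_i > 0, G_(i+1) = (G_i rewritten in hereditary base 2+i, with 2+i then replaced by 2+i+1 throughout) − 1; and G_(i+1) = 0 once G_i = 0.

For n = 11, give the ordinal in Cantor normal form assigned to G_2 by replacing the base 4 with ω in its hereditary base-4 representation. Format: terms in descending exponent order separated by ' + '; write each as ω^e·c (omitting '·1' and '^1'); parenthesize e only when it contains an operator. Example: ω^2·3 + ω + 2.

i=0: 11 = 2^(2 + 1) + 2 + 1 (b=2); 2→3: 3^(3 + 1) + 3 + 1 = 85; 85−1 = 84
i=1: 84 = 3^(3 + 1) + 3 (b=3); 3→4: 4^(4 + 1) + 4 = 1028; 1028−1 = 1027
i=2: 1027 = 4^(4 + 1) + 3 (b=4); 4→5: 5^(5 + 1) + 3 = 15628; 15628−1 = 15627

ω^(ω + 1) + 3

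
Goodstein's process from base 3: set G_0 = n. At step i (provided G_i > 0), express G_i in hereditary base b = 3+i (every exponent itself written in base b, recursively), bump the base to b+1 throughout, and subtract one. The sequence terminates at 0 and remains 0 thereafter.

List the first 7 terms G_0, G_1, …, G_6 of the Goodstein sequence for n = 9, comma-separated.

9, 15, 17, 19, 21, 23, 24

base 3: 9 = 3^2; at 4: 4^2 = 16; next = 15
base 4: 15 = 3·4 + 3; at 5: 3·5 + 3 = 18; next = 17
base 5: 17 = 3·5 + 2; at 6: 3·6 + 2 = 20; next = 19
base 6: 19 = 3·6 + 1; at 7: 3·7 + 1 = 22; next = 21
base 7: 21 = 3·7; at 8: 3·8 = 24; next = 23
base 8: 23 = 2·8 + 7; at 9: 2·9 + 7 = 25; next = 24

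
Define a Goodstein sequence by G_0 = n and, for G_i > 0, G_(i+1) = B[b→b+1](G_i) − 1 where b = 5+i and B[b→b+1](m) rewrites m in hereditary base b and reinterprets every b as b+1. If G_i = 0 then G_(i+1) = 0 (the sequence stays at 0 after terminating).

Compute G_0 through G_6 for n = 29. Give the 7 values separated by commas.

29, 39, 51, 65, 81, 99, 107

G_0 = 29. HB_5(29) = 5^2 + 4. Bump = 40. G_1 = 39.
G_1 = 39. HB_6(39) = 6^2 + 3. Bump = 52. G_2 = 51.
G_2 = 51. HB_7(51) = 7^2 + 2. Bump = 66. G_3 = 65.
G_3 = 65. HB_8(65) = 8^2 + 1. Bump = 82. G_4 = 81.
G_4 = 81. HB_9(81) = 9^2. Bump = 100. G_5 = 99.
G_5 = 99. HB_10(99) = 9·10 + 9. Bump = 108. G_6 = 107.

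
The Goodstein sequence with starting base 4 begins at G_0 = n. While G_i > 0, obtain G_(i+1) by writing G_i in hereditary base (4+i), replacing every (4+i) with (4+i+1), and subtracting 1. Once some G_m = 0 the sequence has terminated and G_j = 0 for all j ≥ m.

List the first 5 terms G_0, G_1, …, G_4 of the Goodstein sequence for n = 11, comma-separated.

11, 12, 13, 14, 15

11 —HB4→ 2·4 + 3 —bump→ 2·5 + 3 = 13 —(−1)→ 12
12 —HB5→ 2·5 + 2 —bump→ 2·6 + 2 = 14 —(−1)→ 13
13 —HB6→ 2·6 + 1 —bump→ 2·7 + 1 = 15 —(−1)→ 14
14 —HB7→ 2·7 —bump→ 2·8 = 16 —(−1)→ 15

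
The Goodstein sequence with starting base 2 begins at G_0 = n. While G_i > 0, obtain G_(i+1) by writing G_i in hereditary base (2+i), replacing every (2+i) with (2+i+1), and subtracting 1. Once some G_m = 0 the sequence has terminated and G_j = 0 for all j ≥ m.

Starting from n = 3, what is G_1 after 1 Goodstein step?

base 2: 3 = 2 + 1; at 3: 3 + 1 = 4; next = 3
base 3: 3 = 3; at 4: 4 = 4; next = 3

3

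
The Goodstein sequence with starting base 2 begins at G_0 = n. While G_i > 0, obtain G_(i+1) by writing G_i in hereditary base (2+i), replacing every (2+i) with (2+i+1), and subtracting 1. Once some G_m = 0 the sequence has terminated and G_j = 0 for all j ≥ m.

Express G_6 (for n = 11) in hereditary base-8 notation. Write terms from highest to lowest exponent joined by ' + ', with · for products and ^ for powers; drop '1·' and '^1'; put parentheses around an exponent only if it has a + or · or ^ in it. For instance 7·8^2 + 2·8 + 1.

step 0: 11 = 2^(2 + 1) + 2 + 1; sub 3 for 2: 3^(3 + 1) + 3 + 1; = 85; G_1 = 85−1 = 84
step 1: 84 = 3^(3 + 1) + 3; sub 4 for 3: 4^(4 + 1) + 4; = 1028; G_2 = 1028−1 = 1027
step 2: 1027 = 4^(4 + 1) + 3; sub 5 for 4: 5^(5 + 1) + 3; = 15628; G_3 = 15628−1 = 15627
step 3: 15627 = 5^(5 + 1) + 2; sub 6 for 5: 6^(6 + 1) + 2; = 279938; G_4 = 279938−1 = 279937
step 4: 279937 = 6^(6 + 1) + 1; sub 7 for 6: 7^(7 + 1) + 1; = 5764802; G_5 = 5764802−1 = 5764801
step 5: 5764801 = 7^(7 + 1); sub 8 for 7: 8^(8 + 1); = 134217728; G_6 = 134217728−1 = 134217727
step 6: 134217727 = 7·8^8 + 7·8^7 + 7·8^6 + 7·8^5 + 7·8^4 + 7·8^3 + 7·8^2 + 7·8 + 7; sub 9 for 8: 7·9^9 + 7·9^7 + 7·9^6 + 7·9^5 + 7·9^4 + 7·9^3 + 7·9^2 + 7·9 + 7; = 2749609303; G_7 = 2749609303−1 = 2749609302

7·8^8 + 7·8^7 + 7·8^6 + 7·8^5 + 7·8^4 + 7·8^3 + 7·8^2 + 7·8 + 7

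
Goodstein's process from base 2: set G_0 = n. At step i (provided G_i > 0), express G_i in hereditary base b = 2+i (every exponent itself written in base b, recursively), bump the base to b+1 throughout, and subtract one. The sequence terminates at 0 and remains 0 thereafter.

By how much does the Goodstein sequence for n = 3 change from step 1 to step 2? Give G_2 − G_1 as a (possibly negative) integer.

G_0 = 3. HB_2(3) = 2 + 1. Bump = 4. G_1 = 3.
G_1 = 3. HB_3(3) = 3. Bump = 4. G_2 = 3.

0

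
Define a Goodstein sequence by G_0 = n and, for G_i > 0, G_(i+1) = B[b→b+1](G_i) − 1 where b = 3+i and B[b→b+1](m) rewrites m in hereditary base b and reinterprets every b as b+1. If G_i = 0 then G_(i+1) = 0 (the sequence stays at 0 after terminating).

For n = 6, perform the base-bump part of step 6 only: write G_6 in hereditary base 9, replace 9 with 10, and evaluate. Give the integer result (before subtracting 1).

6

6 —HB3→ 2·3 —bump→ 2·4 = 8 —(−1)→ 7
7 —HB4→ 4 + 3 —bump→ 5 + 3 = 8 —(−1)→ 7
7 —HB5→ 5 + 2 —bump→ 6 + 2 = 8 —(−1)→ 7
7 —HB6→ 6 + 1 —bump→ 7 + 1 = 8 —(−1)→ 7
7 —HB7→ 7 —bump→ 8 = 8 —(−1)→ 7
7 —HB8→ 7 —bump→ 7 = 7 —(−1)→ 6
6 —HB9→ 6 —bump→ 6 = 6 —(−1)→ 5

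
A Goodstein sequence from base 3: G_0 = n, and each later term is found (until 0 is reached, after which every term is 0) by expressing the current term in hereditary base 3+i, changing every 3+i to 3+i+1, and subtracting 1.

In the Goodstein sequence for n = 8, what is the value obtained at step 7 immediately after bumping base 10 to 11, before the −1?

12

G_0 = 8. HB_3(8) = 2·3 + 2. Bump = 10. G_1 = 9.
G_1 = 9. HB_4(9) = 2·4 + 1. Bump = 11. G_2 = 10.
G_2 = 10. HB_5(10) = 2·5. Bump = 12. G_3 = 11.
G_3 = 11. HB_6(11) = 6 + 5. Bump = 12. G_4 = 11.
G_4 = 11. HB_7(11) = 7 + 4. Bump = 12. G_5 = 11.
G_5 = 11. HB_8(11) = 8 + 3. Bump = 12. G_6 = 11.
G_6 = 11. HB_9(11) = 9 + 2. Bump = 12. G_7 = 11.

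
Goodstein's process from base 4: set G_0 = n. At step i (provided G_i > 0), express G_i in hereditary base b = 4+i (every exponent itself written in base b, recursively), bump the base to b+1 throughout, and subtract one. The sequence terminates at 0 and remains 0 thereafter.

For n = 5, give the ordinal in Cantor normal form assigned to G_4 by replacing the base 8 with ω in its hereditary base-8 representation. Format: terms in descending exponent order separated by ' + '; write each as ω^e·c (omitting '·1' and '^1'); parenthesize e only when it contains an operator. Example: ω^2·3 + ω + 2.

(0) 5|_4 = 4 + 1 ↦ 5 + 1|_5 = 6 ⇒ 5
(1) 5|_5 = 5 ↦ 6|_6 = 6 ⇒ 5
(2) 5|_6 = 5 ↦ 5|_7 = 5 ⇒ 4
(3) 4|_7 = 4 ↦ 4|_8 = 4 ⇒ 3
(4) 3|_8 = 3 ↦ 3|_9 = 3 ⇒ 2

3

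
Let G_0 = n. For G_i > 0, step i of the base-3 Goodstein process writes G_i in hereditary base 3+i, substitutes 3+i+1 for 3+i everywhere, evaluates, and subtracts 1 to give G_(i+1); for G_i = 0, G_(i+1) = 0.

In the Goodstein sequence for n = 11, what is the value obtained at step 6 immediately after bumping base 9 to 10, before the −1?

G_0 = 11. HB_3(11) = 3^2 + 2. Bump = 18. G_1 = 17.
G_1 = 17. HB_4(17) = 4^2 + 1. Bump = 26. G_2 = 25.
G_2 = 25. HB_5(25) = 5^2. Bump = 36. G_3 = 35.
G_3 = 35. HB_6(35) = 5·6 + 5. Bump = 40. G_4 = 39.
G_4 = 39. HB_7(39) = 5·7 + 4. Bump = 44. G_5 = 43.
G_5 = 43. HB_8(43) = 5·8 + 3. Bump = 48. G_6 = 47.
G_6 = 47. HB_9(47) = 5·9 + 2. Bump = 52. G_7 = 51.

52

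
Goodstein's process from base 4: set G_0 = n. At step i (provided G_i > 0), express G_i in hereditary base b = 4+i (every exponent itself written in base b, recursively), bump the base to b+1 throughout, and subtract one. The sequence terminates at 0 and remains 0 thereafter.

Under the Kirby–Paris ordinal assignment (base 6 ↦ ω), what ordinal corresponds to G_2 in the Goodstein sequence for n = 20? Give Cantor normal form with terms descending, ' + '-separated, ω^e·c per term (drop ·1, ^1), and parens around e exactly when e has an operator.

ω^2 + 3

base 4: 20 = 4^2 + 4; at 5: 5^2 + 5 = 30; next = 29
base 5: 29 = 5^2 + 4; at 6: 6^2 + 4 = 40; next = 39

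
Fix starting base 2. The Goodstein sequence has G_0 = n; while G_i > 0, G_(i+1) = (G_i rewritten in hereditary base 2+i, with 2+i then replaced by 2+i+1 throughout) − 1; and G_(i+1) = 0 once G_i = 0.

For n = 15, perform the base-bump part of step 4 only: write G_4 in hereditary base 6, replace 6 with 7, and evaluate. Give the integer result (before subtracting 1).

G_0 = 15. HB_2(15) = 2^(2 + 1) + 2^2 + 2 + 1. Bump = 112. G_1 = 111.
G_1 = 111. HB_3(111) = 3^(3 + 1) + 3^3 + 3. Bump = 1284. G_2 = 1283.
G_2 = 1283. HB_4(1283) = 4^(4 + 1) + 4^4 + 3. Bump = 18753. G_3 = 18752.
G_3 = 18752. HB_5(18752) = 5^(5 + 1) + 5^5 + 2. Bump = 326594. G_4 = 326593.
G_4 = 326593. HB_6(326593) = 6^(6 + 1) + 6^6 + 1. Bump = 6588345. G_5 = 6588344.

6588345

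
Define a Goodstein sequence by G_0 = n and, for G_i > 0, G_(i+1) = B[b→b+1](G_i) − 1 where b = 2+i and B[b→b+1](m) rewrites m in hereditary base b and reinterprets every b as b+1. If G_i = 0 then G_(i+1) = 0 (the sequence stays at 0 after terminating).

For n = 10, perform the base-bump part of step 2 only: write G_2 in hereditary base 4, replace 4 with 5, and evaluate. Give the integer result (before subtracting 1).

15626

G_0 = 10. HB_2(10) = 2^(2 + 1) + 2. Bump = 84. G_1 = 83.
G_1 = 83. HB_3(83) = 3^(3 + 1) + 2. Bump = 1026. G_2 = 1025.
G_2 = 1025. HB_4(1025) = 4^(4 + 1) + 1. Bump = 15626. G_3 = 15625.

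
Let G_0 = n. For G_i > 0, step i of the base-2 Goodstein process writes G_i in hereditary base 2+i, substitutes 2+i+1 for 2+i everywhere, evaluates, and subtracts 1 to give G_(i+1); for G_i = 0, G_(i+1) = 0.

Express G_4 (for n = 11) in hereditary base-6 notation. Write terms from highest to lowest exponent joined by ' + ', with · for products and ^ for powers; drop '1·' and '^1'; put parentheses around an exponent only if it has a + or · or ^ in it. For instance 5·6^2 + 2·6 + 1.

6^(6 + 1) + 1

[0] 11 ≡ 2^(2 + 1) + 2 + 1 (base 2). Lift 3: 85. −1: 84.
[1] 84 ≡ 3^(3 + 1) + 3 (base 3). Lift 4: 1028. −1: 1027.
[2] 1027 ≡ 4^(4 + 1) + 3 (base 4). Lift 5: 15628. −1: 15627.
[3] 15627 ≡ 5^(5 + 1) + 2 (base 5). Lift 6: 279938. −1: 279937.
[4] 279937 ≡ 6^(6 + 1) + 1 (base 6). Lift 7: 5764802. −1: 5764801.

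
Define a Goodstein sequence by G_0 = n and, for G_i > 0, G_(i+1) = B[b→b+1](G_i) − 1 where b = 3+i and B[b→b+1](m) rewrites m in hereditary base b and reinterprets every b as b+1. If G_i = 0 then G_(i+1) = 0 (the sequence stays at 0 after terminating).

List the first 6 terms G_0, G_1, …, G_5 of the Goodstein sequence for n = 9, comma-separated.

step 0: 9 = 3^2; sub 4 for 3: 4^2; = 16; G_1 = 16−1 = 15
step 1: 15 = 3·4 + 3; sub 5 for 4: 3·5 + 3; = 18; G_2 = 18−1 = 17
step 2: 17 = 3·5 + 2; sub 6 for 5: 3·6 + 2; = 20; G_3 = 20−1 = 19
step 3: 19 = 3·6 + 1; sub 7 for 6: 3·7 + 1; = 22; G_4 = 22−1 = 21
step 4: 21 = 3·7; sub 8 for 7: 3·8; = 24; G_5 = 24−1 = 23

9, 15, 17, 19, 21, 23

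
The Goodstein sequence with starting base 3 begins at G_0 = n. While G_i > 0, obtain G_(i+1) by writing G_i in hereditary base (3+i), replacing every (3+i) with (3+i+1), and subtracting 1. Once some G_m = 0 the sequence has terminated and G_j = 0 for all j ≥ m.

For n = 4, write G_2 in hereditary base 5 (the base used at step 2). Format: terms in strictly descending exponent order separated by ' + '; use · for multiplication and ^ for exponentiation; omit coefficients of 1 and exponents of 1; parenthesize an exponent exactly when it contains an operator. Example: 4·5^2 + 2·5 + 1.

4

G_0=4  [base 3] 3 + 1  →[3↦4]→  4 + 1 = 5  −1 ⇒ G_1=4
G_1=4  [base 4] 4  →[4↦5]→  5 = 5  −1 ⇒ G_2=4
G_2=4  [base 5] 4  →[5↦6]→  4 = 4  −1 ⇒ G_3=3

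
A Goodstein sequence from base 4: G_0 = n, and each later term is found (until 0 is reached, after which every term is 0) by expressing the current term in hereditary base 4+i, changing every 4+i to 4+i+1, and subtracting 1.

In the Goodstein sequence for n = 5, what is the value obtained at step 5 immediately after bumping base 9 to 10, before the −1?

base 4: 5 = 4 + 1; at 5: 5 + 1 = 6; next = 5
base 5: 5 = 5; at 6: 6 = 6; next = 5
base 6: 5 = 5; at 7: 5 = 5; next = 4
base 7: 4 = 4; at 8: 4 = 4; next = 3
base 8: 3 = 3; at 9: 3 = 3; next = 2
base 9: 2 = 2; at 10: 2 = 2; next = 1

2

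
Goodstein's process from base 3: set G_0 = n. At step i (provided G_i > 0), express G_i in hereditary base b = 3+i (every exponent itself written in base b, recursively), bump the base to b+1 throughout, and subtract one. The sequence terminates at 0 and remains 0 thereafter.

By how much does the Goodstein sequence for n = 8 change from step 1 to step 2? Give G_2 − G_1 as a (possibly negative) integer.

8 —HB3→ 2·3 + 2 —bump→ 2·4 + 2 = 10 —(−1)→ 9
9 —HB4→ 2·4 + 1 —bump→ 2·5 + 1 = 11 —(−1)→ 10

1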